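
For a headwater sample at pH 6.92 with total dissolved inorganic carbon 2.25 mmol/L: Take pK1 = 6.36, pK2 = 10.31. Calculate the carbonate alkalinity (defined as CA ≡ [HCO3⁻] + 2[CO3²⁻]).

CA = 1.76 mmol/L

CA = [HCO3⁻] + 2[CO3²⁻] = (α₁ + 2α₂)·DIC
At pH 6.92: [H⁺]/K1 = 10^-0.56 = 0.27542, K2/[H⁺] = 10^-3.39 = 0.00040738
α₁ = 1/(1 + 0.27542 + 0.00040738) = 1/1.2758 = 0.7838; α₂ = α₁·K2/[H⁺] = 0.0003193
α₁ + 2α₂ = 0.7844
CA = 0.7844 × 2.25 = 1.76 mmol/L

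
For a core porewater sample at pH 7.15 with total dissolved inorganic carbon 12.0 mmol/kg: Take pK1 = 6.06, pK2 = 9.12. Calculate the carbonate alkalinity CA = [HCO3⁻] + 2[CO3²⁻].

CA = [HCO3⁻] + 2[CO3²⁻] = (α₁ + 2α₂)·DIC
At pH 7.15: [H⁺]/K1 = 10^-1.09 = 0.081283, K2/[H⁺] = 10^-1.97 = 0.010715
α₁ = 1/(1 + 0.081283 + 0.010715) = 1/1.0920 = 0.9158; α₂ = α₁·K2/[H⁺] = 0.009812
α₁ + 2α₂ = 0.9354
CA = 0.9354 × 12.0 = 11.2 mmol/kg

CA = 11.2 mmol/kg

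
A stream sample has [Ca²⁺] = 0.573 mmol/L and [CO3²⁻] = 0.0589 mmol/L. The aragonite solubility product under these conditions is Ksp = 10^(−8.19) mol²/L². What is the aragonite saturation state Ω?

Ω = 5.23

Ksp = 10^(−8.19) = 6.457×10^-9
Ω = [Ca²⁺][CO3²⁻]/Ksp = (0.573×10^-3)(0.0589×10^-3) / 6.457×10^-9 = 5.23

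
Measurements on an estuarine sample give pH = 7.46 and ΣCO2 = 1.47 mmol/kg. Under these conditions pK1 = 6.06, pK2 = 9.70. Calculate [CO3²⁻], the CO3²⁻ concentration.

α₂ = 1 / (1 + [H⁺]/K2 + [H⁺]²/(K1K2)) = 1 / (1 + 10^+2.24 + 10^+0.84)
   = 1 / (1 + 173.78 + 6.9183) = 1/181.70 = 0.005504
[CO3²⁻] = α₂ × DIC = 0.005504 × 1.47 = 0.00809 mmol/kg = 8.09 μmol/kg

[CO3²⁻] = 8.09 μmol/kg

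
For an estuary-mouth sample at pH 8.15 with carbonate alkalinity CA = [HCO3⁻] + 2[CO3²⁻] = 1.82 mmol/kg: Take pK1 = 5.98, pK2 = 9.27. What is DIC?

CA = [HCO3⁻] + 2[CO3²⁻] = (α₁ + 2α₂)·DIC
At pH 8.15: [H⁺]/K1 = 10^-2.17 = 0.0067608, K2/[H⁺] = 10^-1.12 = 0.075858
α₁ = 1/(1 + 0.0067608 + 0.075858) = 1/1.0826 = 0.9237; α₂ = α₁·K2/[H⁺] = 0.07007
α₁ + 2α₂ = 1.0638
DIC = CA / (α₁ + 2α₂) = 1.82 / 1.0638 = 1.71 mmol/kg

DIC = 1.71 mmol/kg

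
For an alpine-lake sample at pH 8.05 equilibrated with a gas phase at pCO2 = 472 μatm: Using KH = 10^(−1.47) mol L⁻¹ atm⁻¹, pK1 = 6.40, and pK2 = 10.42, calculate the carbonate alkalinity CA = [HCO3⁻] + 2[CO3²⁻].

[CO2*] = KH · pCO2 = 10^(−1.47) × 472×10^-6 = 1.599×10^-5 mol/L
α₀ = 1/(1 + K1/[H⁺] + K1K2/[H⁺]²) = 1/(1 + 10^+1.65 + 10^-0.72) = 0.02181
DIC = [CO2*]/α₀ = 1.599×10^-5 / 0.02181 = 0.7334 mmol/L
CA = (α₁ + 2α₂)·DIC = (0.9740 + 2×0.004155) × 0.7334 = 0.720 mmol/L

CA = 0.720 mmol/L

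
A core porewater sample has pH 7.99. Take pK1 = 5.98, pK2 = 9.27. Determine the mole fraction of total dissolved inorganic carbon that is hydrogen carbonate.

α₁ = 0.941

α₁ = 1 / (1 + [H⁺]/K1 + K2/[H⁺]) = 1 / (1 + 10^-2.01 + 10^-1.28)
   = 1 / (1 + 0.0097724 + 0.052481) = 1/1.0623 = 0.9414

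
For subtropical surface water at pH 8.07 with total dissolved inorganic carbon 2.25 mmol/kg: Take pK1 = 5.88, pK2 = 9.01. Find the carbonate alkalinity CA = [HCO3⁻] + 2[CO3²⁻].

CA = 2.47 mmol/kg

CA = [HCO3⁻] + 2[CO3²⁻] = (α₁ + 2α₂)·DIC
At pH 8.07: [H⁺]/K1 = 10^-2.19 = 0.0064565, K2/[H⁺] = 10^-0.94 = 0.11482
α₁ = 1/(1 + 0.0064565 + 0.11482) = 1/1.1213 = 0.8918; α₂ = α₁·K2/[H⁺] = 0.1024
α₁ + 2α₂ = 1.0966
CA = 1.0966 × 2.25 = 2.47 mmol/kg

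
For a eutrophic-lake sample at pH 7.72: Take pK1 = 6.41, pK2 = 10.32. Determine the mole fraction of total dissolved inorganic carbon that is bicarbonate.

α₁ = 0.951

α₁ = 1 / (1 + [H⁺]/K1 + K2/[H⁺]) = 1 / (1 + 10^-1.31 + 10^-2.60)
   = 1 / (1 + 0.048978 + 0.0025119) = 1/1.0515 = 0.9510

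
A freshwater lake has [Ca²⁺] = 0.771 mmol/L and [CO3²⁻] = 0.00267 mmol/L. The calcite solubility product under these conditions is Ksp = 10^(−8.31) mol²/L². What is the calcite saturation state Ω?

Ksp = 10^(−8.31) = 4.898×10^-9
Ω = [Ca²⁺][CO3²⁻]/Ksp = (0.771×10^-3)(0.00267×10^-3) / 4.898×10^-9 = 0.420

Ω = 0.420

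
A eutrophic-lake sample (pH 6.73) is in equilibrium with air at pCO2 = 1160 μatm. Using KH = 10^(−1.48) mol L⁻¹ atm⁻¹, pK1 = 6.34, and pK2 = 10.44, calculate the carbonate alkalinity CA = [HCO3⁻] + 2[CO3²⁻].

[CO2*] = KH · pCO2 = 10^(−1.48) × 1160×10^-6 = 3.841×10^-5 mol/L
α₀ = 1/(1 + K1/[H⁺] + K1K2/[H⁺]²) = 1/(1 + 10^+0.39 + 10^-3.32) = 0.2894
DIC = [CO2*]/α₀ = 3.841×10^-5 / 0.2894 = 0.1327 mmol/L
CA = (α₁ + 2α₂)·DIC = (0.7104 + 2×0.0001385) × 0.1327 = 0.0943 mmol/L

CA = 0.0943 mmol/L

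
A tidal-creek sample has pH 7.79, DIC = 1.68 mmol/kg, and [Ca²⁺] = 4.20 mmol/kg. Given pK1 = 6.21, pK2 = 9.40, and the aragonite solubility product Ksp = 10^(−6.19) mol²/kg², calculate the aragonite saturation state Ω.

Ω = 0.255

α₂ = 1 / (1 + [H⁺]/K2 + [H⁺]²/(K1K2)) = 1 / (1 + 10^+1.61 + 10^+0.03)
   = 1 / (1 + 40.738 + 1.0715) = 1/42.810 = 0.02336
[CO3²⁻] = α₂ × DIC = 0.02336 × 1.68 = 0.03924 mmol/kg
Ksp = 10^(−6.19) = 6.457×10^-7
Ω = [Ca²⁺][CO3²⁻]/Ksp = (4.20×10^-3)(3.924×10^-5) / 6.457×10^-7 = 0.255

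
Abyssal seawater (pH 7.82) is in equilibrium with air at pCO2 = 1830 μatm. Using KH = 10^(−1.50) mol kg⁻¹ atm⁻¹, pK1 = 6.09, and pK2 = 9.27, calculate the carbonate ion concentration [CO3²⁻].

[CO3²⁻] = 0.110 mmol/kg

[CO2*] = KH · pCO2 = 10^(−1.50) × 1830×10^-6 = 5.787×10^-5 mol/kg
α₀ = 1/(1 + K1/[H⁺] + K1K2/[H⁺]²) = 1/(1 + 10^+1.73 + 10^+0.28) = 0.01767
DIC = [CO2*]/α₀ = 5.787×10^-5 / 0.01767 = 3.276 mmol/kg
[CO3²⁻] = α₂·DIC; α₂ = 0.03366, so [CO3²⁻] = 0.03366 × 3.276 = 0.110 mmol/kg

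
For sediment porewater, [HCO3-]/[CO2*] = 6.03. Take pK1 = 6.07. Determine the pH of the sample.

From K1 = [H⁺][HCO3-]/[CO2*]:  pH = pK1 + log₁₀([HCO3-]/[CO2*])
log₁₀(6.03) = +0.780
pH = 6.07 + (+0.780) = 6.85

pH = 6.85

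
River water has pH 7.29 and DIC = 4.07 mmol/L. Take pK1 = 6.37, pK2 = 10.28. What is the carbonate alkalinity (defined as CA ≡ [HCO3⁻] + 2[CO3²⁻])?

CA = 3.64 mmol/L

CA = [HCO3⁻] + 2[CO3²⁻] = (α₁ + 2α₂)·DIC
At pH 7.29: [H⁺]/K1 = 10^-0.92 = 0.12023, K2/[H⁺] = 10^-2.99 = 0.0010233
α₁ = 1/(1 + 0.12023 + 0.0010233) = 1/1.1212 = 0.8919; α₂ = α₁·K2/[H⁺] = 0.0009126
α₁ + 2α₂ = 0.8937
CA = 0.8937 × 4.07 = 3.64 mmol/L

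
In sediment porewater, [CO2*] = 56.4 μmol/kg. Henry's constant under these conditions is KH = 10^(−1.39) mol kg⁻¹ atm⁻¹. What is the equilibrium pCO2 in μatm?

KH = 10^(−1.39) = 4.074×10^-2 mol kg⁻¹ atm⁻¹
pCO2 = [CO2*]/KH = 56.4×10^-6 / 4.074×10^-2 = 1.38×10^-3 atm = 1380 μatm

pCO2 = 1380 μatm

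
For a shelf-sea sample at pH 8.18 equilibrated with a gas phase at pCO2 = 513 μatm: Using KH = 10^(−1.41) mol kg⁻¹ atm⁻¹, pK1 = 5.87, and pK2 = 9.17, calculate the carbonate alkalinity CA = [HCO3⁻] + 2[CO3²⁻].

CA = 4.91 mmol/kg

[CO2*] = KH · pCO2 = 10^(−1.41) × 513×10^-6 = 1.996×10^-5 mol/kg
α₀ = 1/(1 + K1/[H⁺] + K1K2/[H⁺]²) = 1/(1 + 10^+2.31 + 10^+1.32) = 0.004423
DIC = [CO2*]/α₀ = 1.996×10^-5 / 0.004423 = 4.512 mmol/kg
CA = (α₁ + 2α₂)·DIC = (0.9032 + 2×0.09242) × 4.512 = 4.91 mmol/kg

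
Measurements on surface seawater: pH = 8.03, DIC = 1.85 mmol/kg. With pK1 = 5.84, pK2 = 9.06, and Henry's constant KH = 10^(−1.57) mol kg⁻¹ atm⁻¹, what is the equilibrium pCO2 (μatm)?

α₀ = 1 / (1 + K1/[H⁺] + K1K2/[H⁺]²) = 1 / (1 + 10^+2.19 + 10^+1.16)
   = 1 / (1 + 154.88 + 14.454) = 1/170.34 = 0.005871
[CO2*] = α₀ × DIC = 0.005871 × 1.85 = 0.01086 mmol/kg = 10.86 μmol/kg
pCO2 = [CO2*]/KH = 1.086×10^-5 / 2.692×10^-2 = 404 μatm

pCO2 = 404 μatm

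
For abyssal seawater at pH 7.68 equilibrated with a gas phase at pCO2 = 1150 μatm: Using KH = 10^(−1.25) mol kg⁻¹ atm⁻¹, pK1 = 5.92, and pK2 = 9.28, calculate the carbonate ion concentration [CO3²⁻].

[CO2*] = KH · pCO2 = 10^(−1.25) × 1150×10^-6 = 6.467×10^-5 mol/kg
α₀ = 1/(1 + K1/[H⁺] + K1K2/[H⁺]²) = 1/(1 + 10^+1.76 + 10^+0.16) = 0.01667
DIC = [CO2*]/α₀ = 6.467×10^-5 / 0.01667 = 3.879 mmol/kg
[CO3²⁻] = α₂·DIC; α₂ = 0.02409, so [CO3²⁻] = 0.02409 × 3.879 = 0.0935 mmol/kg

[CO3²⁻] = 0.0935 mmol/kg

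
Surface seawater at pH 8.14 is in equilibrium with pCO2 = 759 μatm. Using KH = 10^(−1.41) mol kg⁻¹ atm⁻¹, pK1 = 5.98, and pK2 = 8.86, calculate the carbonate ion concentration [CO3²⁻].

[CO2*] = KH · pCO2 = 10^(−1.41) × 759×10^-6 = 2.953×10^-5 mol/kg
α₀ = 1/(1 + K1/[H⁺] + K1K2/[H⁺]²) = 1/(1 + 10^+2.16 + 10^+1.44) = 0.005777
DIC = [CO2*]/α₀ = 2.953×10^-5 / 0.005777 = 5.111 mmol/kg
[CO3²⁻] = α₂·DIC; α₂ = 0.1591, so [CO3²⁻] = 0.1591 × 5.111 = 0.813 mmol/kg

[CO3²⁻] = 0.813 mmol/kg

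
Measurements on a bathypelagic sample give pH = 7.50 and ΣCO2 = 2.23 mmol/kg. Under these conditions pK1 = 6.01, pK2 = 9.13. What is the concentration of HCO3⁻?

α₁ = 1 / (1 + [H⁺]/K1 + K2/[H⁺]) = 1 / (1 + 10^-1.49 + 10^-1.63)
   = 1 / (1 + 0.032359 + 0.023442) = 1/1.0558 = 0.9471
[HCO3⁻] = α₁ × DIC = 0.9471 × 2.23 = 2.11 mmol/kg

[HCO3⁻] = 2.11 mmol/kg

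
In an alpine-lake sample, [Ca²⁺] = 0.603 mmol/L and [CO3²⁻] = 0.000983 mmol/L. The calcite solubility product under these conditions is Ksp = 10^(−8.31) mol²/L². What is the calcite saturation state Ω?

Ksp = 10^(−8.31) = 4.898×10^-9
Ω = [Ca²⁺][CO3²⁻]/Ksp = (0.603×10^-3)(0.000983×10^-3) / 4.898×10^-9 = 0.121

Ω = 0.121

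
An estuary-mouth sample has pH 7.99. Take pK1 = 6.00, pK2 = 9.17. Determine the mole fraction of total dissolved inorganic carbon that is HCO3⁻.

α₁ = 0.929

α₁ = 1 / (1 + [H⁺]/K1 + K2/[H⁺]) = 1 / (1 + 10^-1.99 + 10^-1.18)
   = 1 / (1 + 0.010233 + 0.066069) = 1/1.0763 = 0.9291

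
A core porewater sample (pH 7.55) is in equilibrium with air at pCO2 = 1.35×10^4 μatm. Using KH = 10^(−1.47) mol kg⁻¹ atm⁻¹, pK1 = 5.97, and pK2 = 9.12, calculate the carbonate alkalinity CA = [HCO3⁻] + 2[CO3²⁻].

CA = 18.3 mmol/kg

[CO2*] = KH · pCO2 = 10^(−1.47) × 1.35×10^4×10^-6 = 4.574×10^-4 mol/kg
α₀ = 1/(1 + K1/[H⁺] + K1K2/[H⁺]²) = 1/(1 + 10^+1.58 + 10^+0.01) = 0.02497
DIC = [CO2*]/α₀ = 4.574×10^-4 / 0.02497 = 18.32 mmol/kg
CA = (α₁ + 2α₂)·DIC = (0.9495 + 2×0.02556) × 18.32 = 18.3 mmol/kg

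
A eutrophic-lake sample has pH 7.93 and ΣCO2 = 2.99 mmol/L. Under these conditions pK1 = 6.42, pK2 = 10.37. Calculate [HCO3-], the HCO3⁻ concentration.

α₁ = 1 / (1 + [H⁺]/K1 + K2/[H⁺]) = 1 / (1 + 10^-1.51 + 10^-2.44)
   = 1 / (1 + 0.030903 + 0.0036308) = 1/1.0345 = 0.9666
[HCO3⁻] = α₁ × DIC = 0.9666 × 2.99 = 2.89 mmol/L

[HCO3⁻] = 2.89 mmol/L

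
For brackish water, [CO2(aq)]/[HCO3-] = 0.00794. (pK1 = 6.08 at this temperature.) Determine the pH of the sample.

pH = 8.18

From K1 = [H⁺][HCO3-]/[CO2(aq)]:  pH = pK1 − log₁₀([CO2(aq)]/[HCO3-])
log₁₀(0.00794) = -2.100
pH = 6.08 − (-2.100) = 8.18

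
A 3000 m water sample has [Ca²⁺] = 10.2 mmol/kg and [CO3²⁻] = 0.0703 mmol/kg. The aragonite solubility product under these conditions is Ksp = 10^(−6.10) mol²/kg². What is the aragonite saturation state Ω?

Ω = 0.903

Ksp = 10^(−6.10) = 7.943×10^-7
Ω = [Ca²⁺][CO3²⁻]/Ksp = (10.2×10^-3)(0.0703×10^-3) / 7.943×10^-7 = 0.903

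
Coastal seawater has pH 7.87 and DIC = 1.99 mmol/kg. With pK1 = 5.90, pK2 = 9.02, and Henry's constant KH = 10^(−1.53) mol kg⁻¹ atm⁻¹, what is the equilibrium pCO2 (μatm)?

α₀ = 1 / (1 + K1/[H⁺] + K1K2/[H⁺]²) = 1 / (1 + 10^+1.97 + 10^+0.82)
   = 1 / (1 + 93.325 + 6.6069) = 1/100.93 = 0.009908
[CO2*] = α₀ × DIC = 0.009908 × 1.99 = 0.01972 mmol/kg = 19.72 μmol/kg
pCO2 = [CO2*]/KH = 1.972×10^-5 / 2.951×10^-2 = 668 μatm

pCO2 = 668 μatm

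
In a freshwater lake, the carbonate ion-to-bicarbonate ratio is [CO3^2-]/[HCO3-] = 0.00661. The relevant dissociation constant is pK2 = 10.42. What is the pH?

pH = 8.24

From K2 = [H⁺][CO3^2-]/[HCO3-]:  pH = pK2 + log₁₀([CO3^2-]/[HCO3-])
log₁₀(0.00661) = -2.180
pH = 10.42 + (-2.180) = 8.24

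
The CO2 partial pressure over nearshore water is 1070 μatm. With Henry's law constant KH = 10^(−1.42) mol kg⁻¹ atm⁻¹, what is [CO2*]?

KH = 10^(−1.42) = 3.802×10^-2 mol kg⁻¹ atm⁻¹
[CO2*] = KH · pCO2 = 3.802×10^-2 × 1070×10^-6 atm = 4.07×10^-5 mol/kg

[CO2*] = 40.7 μmol/kg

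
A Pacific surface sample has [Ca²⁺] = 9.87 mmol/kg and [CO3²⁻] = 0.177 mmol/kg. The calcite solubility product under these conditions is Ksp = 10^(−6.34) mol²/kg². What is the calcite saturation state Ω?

Ksp = 10^(−6.34) = 4.571×10^-7
Ω = [Ca²⁺][CO3²⁻]/Ksp = (9.87×10^-3)(0.177×10^-3) / 4.571×10^-7 = 3.82

Ω = 3.82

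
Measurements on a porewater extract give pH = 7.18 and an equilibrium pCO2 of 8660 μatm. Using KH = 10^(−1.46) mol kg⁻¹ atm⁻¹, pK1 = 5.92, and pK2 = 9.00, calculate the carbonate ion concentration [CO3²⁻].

[CO3²⁻] = 0.0827 mmol/kg

[CO2*] = KH · pCO2 = 10^(−1.46) × 8660×10^-6 = 3.003×10^-4 mol/kg
α₀ = 1/(1 + K1/[H⁺] + K1K2/[H⁺]²) = 1/(1 + 10^+1.26 + 10^-0.56) = 0.05135
DIC = [CO2*]/α₀ = 3.003×10^-4 / 0.05135 = 5.847 mmol/kg
[CO3²⁻] = α₂·DIC; α₂ = 0.01414, so [CO3²⁻] = 0.01414 × 5.847 = 0.0827 mmol/kg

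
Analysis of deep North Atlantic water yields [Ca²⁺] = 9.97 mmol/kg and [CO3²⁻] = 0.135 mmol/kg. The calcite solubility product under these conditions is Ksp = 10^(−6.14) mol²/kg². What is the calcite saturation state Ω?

Ω = 1.86

Ksp = 10^(−6.14) = 7.244×10^-7
Ω = [Ca²⁺][CO3²⁻]/Ksp = (9.97×10^-3)(0.135×10^-3) / 7.244×10^-7 = 1.86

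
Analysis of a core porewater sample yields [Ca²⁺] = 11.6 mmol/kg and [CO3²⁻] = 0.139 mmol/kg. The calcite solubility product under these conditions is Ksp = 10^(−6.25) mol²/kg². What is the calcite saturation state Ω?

Ω = 2.87

Ksp = 10^(−6.25) = 5.623×10^-7
Ω = [Ca²⁺][CO3²⁻]/Ksp = (11.6×10^-3)(0.139×10^-3) / 5.623×10^-7 = 2.87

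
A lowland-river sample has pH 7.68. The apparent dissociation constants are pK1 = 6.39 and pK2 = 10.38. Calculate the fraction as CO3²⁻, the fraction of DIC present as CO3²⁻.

α₂ = 0.00189

α₂ = 1 / (1 + [H⁺]/K2 + [H⁺]²/(K1K2)) = 1 / (1 + 10^+2.70 + 10^+1.41)
   = 1 / (1 + 501.19 + 25.704) = 1/527.89 = 0.001894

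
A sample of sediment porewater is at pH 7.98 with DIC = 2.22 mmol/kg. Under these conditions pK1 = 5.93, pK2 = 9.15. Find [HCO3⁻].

α₁ = 1 / (1 + [H⁺]/K1 + K2/[H⁺]) = 1 / (1 + 10^-2.05 + 10^-1.17)
   = 1 / (1 + 0.0089125 + 0.067608) = 1/1.0765 = 0.9289
[HCO3⁻] = α₁ × DIC = 0.9289 × 2.22 = 2.06 mmol/kg

[HCO3⁻] = 2.06 mmol/kg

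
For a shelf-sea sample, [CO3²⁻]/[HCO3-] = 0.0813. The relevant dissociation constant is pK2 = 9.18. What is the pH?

From K2 = [H⁺][CO3²⁻]/[HCO3-]:  pH = pK2 + log₁₀([CO3²⁻]/[HCO3-])
log₁₀(0.0813) = -1.090
pH = 9.18 + (-1.090) = 8.09

pH = 8.09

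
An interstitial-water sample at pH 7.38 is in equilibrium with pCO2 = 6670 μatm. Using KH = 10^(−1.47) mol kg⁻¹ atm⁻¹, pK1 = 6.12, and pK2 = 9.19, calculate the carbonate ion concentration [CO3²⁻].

[CO3²⁻] = 0.0637 mmol/kg

[CO2*] = KH · pCO2 = 10^(−1.47) × 6670×10^-6 = 2.260×10^-4 mol/kg
α₀ = 1/(1 + K1/[H⁺] + K1K2/[H⁺]²) = 1/(1 + 10^+1.26 + 10^-0.55) = 0.05134
DIC = [CO2*]/α₀ = 2.260×10^-4 / 0.05134 = 4.402 mmol/kg
[CO3²⁻] = α₂·DIC; α₂ = 0.01447, so [CO3²⁻] = 0.01447 × 4.402 = 0.0637 mmol/kg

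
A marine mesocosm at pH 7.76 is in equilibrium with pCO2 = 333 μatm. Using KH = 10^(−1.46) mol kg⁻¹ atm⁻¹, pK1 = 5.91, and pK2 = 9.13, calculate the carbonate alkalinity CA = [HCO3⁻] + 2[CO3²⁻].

CA = 0.887 mmol/kg

[CO2*] = KH · pCO2 = 10^(−1.46) × 333×10^-6 = 1.155×10^-5 mol/kg
α₀ = 1/(1 + K1/[H⁺] + K1K2/[H⁺]²) = 1/(1 + 10^+1.85 + 10^+0.48) = 0.01337
DIC = [CO2*]/α₀ = 1.155×10^-5 / 0.01337 = 0.8638 mmol/kg
CA = (α₁ + 2α₂)·DIC = (0.9463 + 2×0.04037) × 0.8638 = 0.887 mmol/kg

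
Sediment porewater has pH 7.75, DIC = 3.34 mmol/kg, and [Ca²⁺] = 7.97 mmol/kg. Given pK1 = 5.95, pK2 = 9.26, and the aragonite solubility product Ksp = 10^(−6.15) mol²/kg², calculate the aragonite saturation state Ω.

α₂ = 1 / (1 + [H⁺]/K2 + [H⁺]²/(K1K2)) = 1 / (1 + 10^+1.51 + 10^-0.29)
   = 1 / (1 + 32.359 + 0.51286) = 1/33.872 = 0.02952
[CO3²⁻] = α₂ × DIC = 0.02952 × 3.34 = 0.09861 mmol/kg
Ksp = 10^(−6.15) = 7.079×10^-7
Ω = [Ca²⁺][CO3²⁻]/Ksp = (7.97×10^-3)(9.861×10^-5) / 7.079×10^-7 = 1.11

Ω = 1.11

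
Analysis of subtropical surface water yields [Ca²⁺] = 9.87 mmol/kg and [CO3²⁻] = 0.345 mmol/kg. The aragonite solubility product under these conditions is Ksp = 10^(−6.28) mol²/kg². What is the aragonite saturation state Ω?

Ω = 6.49

Ksp = 10^(−6.28) = 5.248×10^-7
Ω = [Ca²⁺][CO3²⁻]/Ksp = (9.87×10^-3)(0.345×10^-3) / 5.248×10^-7 = 6.49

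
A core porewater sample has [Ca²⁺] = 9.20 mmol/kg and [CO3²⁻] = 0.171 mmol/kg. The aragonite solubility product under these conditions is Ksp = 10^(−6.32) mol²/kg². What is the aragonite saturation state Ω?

Ksp = 10^(−6.32) = 4.786×10^-7
Ω = [Ca²⁺][CO3²⁻]/Ksp = (9.20×10^-3)(0.171×10^-3) / 4.786×10^-7 = 3.29

Ω = 3.29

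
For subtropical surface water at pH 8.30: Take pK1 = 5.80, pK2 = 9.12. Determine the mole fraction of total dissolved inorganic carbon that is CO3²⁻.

α₂ = 1 / (1 + [H⁺]/K2 + [H⁺]²/(K1K2)) = 1 / (1 + 10^+0.82 + 10^-1.68)
   = 1 / (1 + 6.6069 + 0.020893) = 1/7.6278 = 0.1311

α₂ = 0.131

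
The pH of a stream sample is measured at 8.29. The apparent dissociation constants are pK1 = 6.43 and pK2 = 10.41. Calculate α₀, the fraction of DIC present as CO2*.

α₀ = 1 / (1 + K1/[H⁺] + K1K2/[H⁺]²) = 1 / (1 + 10^+1.86 + 10^-0.26)
   = 1 / (1 + 72.444 + 0.54954) = 1/73.993 = 0.01351

α₀ = 0.0135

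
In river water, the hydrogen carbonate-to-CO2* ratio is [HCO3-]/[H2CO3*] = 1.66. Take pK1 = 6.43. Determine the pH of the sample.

pH = 6.65

From K1 = [H⁺][HCO3-]/[H2CO3*]:  pH = pK1 + log₁₀([HCO3-]/[H2CO3*])
log₁₀(1.66) = +0.220
pH = 6.43 + (+0.220) = 6.65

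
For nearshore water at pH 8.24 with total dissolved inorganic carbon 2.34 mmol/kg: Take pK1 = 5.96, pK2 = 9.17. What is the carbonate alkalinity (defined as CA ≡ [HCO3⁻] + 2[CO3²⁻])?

CA = [HCO3⁻] + 2[CO3²⁻] = (α₁ + 2α₂)·DIC
At pH 8.24: [H⁺]/K1 = 10^-2.28 = 0.0052481, K2/[H⁺] = 10^-0.93 = 0.11749
α₁ = 1/(1 + 0.0052481 + 0.11749) = 1/1.1227 = 0.8907; α₂ = α₁·K2/[H⁺] = 0.1046
α₁ + 2α₂ = 1.1000
CA = 1.1000 × 2.34 = 2.57 mmol/kg

CA = 2.57 mmol/kg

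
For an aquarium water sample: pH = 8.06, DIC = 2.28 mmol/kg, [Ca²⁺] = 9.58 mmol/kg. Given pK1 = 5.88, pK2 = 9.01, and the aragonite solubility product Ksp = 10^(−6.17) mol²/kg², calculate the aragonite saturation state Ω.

Ω = 3.24

α₂ = 1 / (1 + [H⁺]/K2 + [H⁺]²/(K1K2)) = 1 / (1 + 10^+0.95 + 10^-1.23)
   = 1 / (1 + 8.9125 + 0.058884) = 1/9.9714 = 0.1003
[CO3²⁻] = α₂ × DIC = 0.1003 × 2.28 = 0.2287 mmol/kg
Ksp = 10^(−6.17) = 6.761×10^-7
Ω = [Ca²⁺][CO3²⁻]/Ksp = (9.58×10^-3)(2.287×10^-4) / 6.761×10^-7 = 3.24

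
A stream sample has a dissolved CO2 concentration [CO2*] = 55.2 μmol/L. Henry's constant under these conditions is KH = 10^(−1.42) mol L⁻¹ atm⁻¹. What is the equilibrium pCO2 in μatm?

pCO2 = 1450 μatm

KH = 10^(−1.42) = 3.802×10^-2 mol L⁻¹ atm⁻¹
pCO2 = [CO2*]/KH = 55.2×10^-6 / 3.802×10^-2 = 1.45×10^-3 atm = 1450 μatm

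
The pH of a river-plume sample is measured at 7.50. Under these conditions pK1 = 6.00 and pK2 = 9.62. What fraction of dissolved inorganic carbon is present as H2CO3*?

α₀ = 1 / (1 + K1/[H⁺] + K1K2/[H⁺]²) = 1 / (1 + 10^+1.50 + 10^-0.62)
   = 1 / (1 + 31.623 + 0.23988) = 1/32.863 = 0.03043

α₀ = 0.0304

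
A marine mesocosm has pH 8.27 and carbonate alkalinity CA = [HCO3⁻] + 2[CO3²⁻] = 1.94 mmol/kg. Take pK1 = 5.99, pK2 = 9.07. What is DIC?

DIC = 1.71 mmol/kg

CA = [HCO3⁻] + 2[CO3²⁻] = (α₁ + 2α₂)·DIC
At pH 8.27: [H⁺]/K1 = 10^-2.28 = 0.0052481, K2/[H⁺] = 10^-0.80 = 0.15849
α₁ = 1/(1 + 0.0052481 + 0.15849) = 1/1.1637 = 0.8593; α₂ = α₁·K2/[H⁺] = 0.1362
α₁ + 2α₂ = 1.1317
DIC = CA / (α₁ + 2α₂) = 1.94 / 1.1317 = 1.71 mmol/kg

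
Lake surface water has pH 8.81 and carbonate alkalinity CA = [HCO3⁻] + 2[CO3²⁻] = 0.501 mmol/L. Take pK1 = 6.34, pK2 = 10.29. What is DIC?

DIC = 0.487 mmol/L

CA = [HCO3⁻] + 2[CO3²⁻] = (α₁ + 2α₂)·DIC
At pH 8.81: [H⁺]/K1 = 10^-2.47 = 0.0033884, K2/[H⁺] = 10^-1.48 = 0.033113
α₁ = 1/(1 + 0.0033884 + 0.033113) = 1/1.0365 = 0.9648; α₂ = α₁·K2/[H⁺] = 0.03195
α₁ + 2α₂ = 1.0287
DIC = CA / (α₁ + 2α₂) = 0.501 / 1.0287 = 0.487 mmol/L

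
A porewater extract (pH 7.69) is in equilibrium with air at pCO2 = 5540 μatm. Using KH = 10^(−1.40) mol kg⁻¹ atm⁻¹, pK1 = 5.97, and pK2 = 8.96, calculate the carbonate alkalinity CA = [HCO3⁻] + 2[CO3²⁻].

[CO2*] = KH · pCO2 = 10^(−1.40) × 5540×10^-6 = 2.206×10^-4 mol/kg
α₀ = 1/(1 + K1/[H⁺] + K1K2/[H⁺]²) = 1/(1 + 10^+1.72 + 10^+0.45) = 0.01776
DIC = [CO2*]/α₀ = 2.206×10^-4 / 0.01776 = 12.42 mmol/kg
CA = (α₁ + 2α₂)·DIC = (0.9322 + 2×0.05006) × 12.42 = 12.8 mmol/kg

CA = 12.8 mmol/kg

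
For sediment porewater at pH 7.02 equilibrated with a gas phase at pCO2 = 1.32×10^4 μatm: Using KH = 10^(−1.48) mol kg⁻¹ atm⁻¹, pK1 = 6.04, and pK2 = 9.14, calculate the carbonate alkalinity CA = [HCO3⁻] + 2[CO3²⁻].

[CO2*] = KH · pCO2 = 10^(−1.48) × 1.32×10^4×10^-6 = 4.371×10^-4 mol/kg
α₀ = 1/(1 + K1/[H⁺] + K1K2/[H⁺]²) = 1/(1 + 10^+0.98 + 10^-1.14) = 0.09414
DIC = [CO2*]/α₀ = 4.371×10^-4 / 0.09414 = 4.643 mmol/kg
CA = (α₁ + 2α₂)·DIC = (0.8990 + 2×0.006820) × 4.643 = 4.24 mmol/kg

CA = 4.24 mmol/kg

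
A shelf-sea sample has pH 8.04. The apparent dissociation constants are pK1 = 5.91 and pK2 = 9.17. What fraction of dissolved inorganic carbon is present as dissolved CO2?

α₀ = 0.00685

α₀ = 1 / (1 + K1/[H⁺] + K1K2/[H⁺]²) = 1 / (1 + 10^+2.13 + 10^+1.00)
   = 1 / (1 + 134.90 + 10.000) = 1/145.90 = 0.006854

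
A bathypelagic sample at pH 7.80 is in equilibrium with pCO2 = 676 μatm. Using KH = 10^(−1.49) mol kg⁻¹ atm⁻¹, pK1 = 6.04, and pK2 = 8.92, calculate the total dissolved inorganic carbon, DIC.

[CO2*] = KH · pCO2 = 10^(−1.49) × 676×10^-6 = 2.187×10^-5 mol/kg
α₀ = 1/(1 + K1/[H⁺] + K1K2/[H⁺]²) = 1/(1 + 10^+1.76 + 10^+0.64) = 0.01590
DIC = [CO2*]/α₀ = 2.187×10^-5 / 0.01590 = 1.38 mmol/kg

DIC = 1.38 mmol/kg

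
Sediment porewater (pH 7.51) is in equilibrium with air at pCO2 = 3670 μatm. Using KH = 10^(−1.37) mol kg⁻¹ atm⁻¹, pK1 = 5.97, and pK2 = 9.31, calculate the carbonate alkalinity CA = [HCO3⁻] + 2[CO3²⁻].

[CO2*] = KH · pCO2 = 10^(−1.37) × 3670×10^-6 = 1.566×10^-4 mol/kg
α₀ = 1/(1 + K1/[H⁺] + K1K2/[H⁺]²) = 1/(1 + 10^+1.54 + 10^-0.26) = 0.02761
DIC = [CO2*]/α₀ = 1.566×10^-4 / 0.02761 = 5.671 mmol/kg
CA = (α₁ + 2α₂)·DIC = (0.9572 + 2×0.01517) × 5.671 = 5.60 mmol/kg

CA = 5.60 mmol/kg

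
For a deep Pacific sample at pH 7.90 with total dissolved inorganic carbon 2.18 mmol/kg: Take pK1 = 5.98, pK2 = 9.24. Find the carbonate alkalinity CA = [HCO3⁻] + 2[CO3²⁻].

CA = [HCO3⁻] + 2[CO3²⁻] = (α₁ + 2α₂)·DIC
At pH 7.90: [H⁺]/K1 = 10^-1.92 = 0.012023, K2/[H⁺] = 10^-1.34 = 0.045709
α₁ = 1/(1 + 0.012023 + 0.045709) = 1/1.0577 = 0.9454; α₂ = α₁·K2/[H⁺] = 0.04321
α₁ + 2α₂ = 1.0318
CA = 1.0318 × 2.18 = 2.25 mmol/kg

CA = 2.25 mmol/kg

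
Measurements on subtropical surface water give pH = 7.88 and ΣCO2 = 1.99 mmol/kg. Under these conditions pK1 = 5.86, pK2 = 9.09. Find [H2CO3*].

[CO2*] = 17.7 μmol/kg

α₀ = 1 / (1 + K1/[H⁺] + K1K2/[H⁺]²) = 1 / (1 + 10^+2.02 + 10^+0.81)
   = 1 / (1 + 104.71 + 6.4565) = 1/112.17 = 0.008915
[CO2*] = α₀ × DIC = 0.008915 × 1.99 = 0.0177 mmol/kg = 17.7 μmol/kg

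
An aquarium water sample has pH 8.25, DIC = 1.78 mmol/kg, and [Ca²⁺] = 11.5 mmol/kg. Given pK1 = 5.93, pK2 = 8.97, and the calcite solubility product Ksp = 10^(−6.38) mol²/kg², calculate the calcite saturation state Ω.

α₂ = 1 / (1 + [H⁺]/K2 + [H⁺]²/(K1K2)) = 1 / (1 + 10^+0.72 + 10^-1.60)
   = 1 / (1 + 5.2481 + 0.025119) = 1/6.2732 = 0.1594
[CO3²⁻] = α₂ × DIC = 0.1594 × 1.78 = 0.2837 mmol/kg
Ksp = 10^(−6.38) = 4.169×10^-7
Ω = [Ca²⁺][CO3²⁻]/Ksp = (11.5×10^-3)(2.837×10^-4) / 4.169×10^-7 = 7.83

Ω = 7.83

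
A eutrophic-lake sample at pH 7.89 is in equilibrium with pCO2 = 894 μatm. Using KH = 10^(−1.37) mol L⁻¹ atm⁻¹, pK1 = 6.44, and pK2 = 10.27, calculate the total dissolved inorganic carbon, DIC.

[CO2*] = KH · pCO2 = 10^(−1.37) × 894×10^-6 = 3.814×10^-5 mol/L
α₀ = 1/(1 + K1/[H⁺] + K1K2/[H⁺]²) = 1/(1 + 10^+1.45 + 10^-0.93) = 0.03413
DIC = [CO2*]/α₀ = 3.814×10^-5 / 0.03413 = 1.12 mmol/L

DIC = 1.12 mmol/L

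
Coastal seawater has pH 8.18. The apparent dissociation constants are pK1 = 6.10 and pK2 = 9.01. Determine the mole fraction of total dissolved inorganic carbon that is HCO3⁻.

α₁ = 1 / (1 + [H⁺]/K1 + K2/[H⁺]) = 1 / (1 + 10^-2.08 + 10^-0.83)
   = 1 / (1 + 0.0083176 + 0.14791) = 1/1.1562 = 0.8649

α₁ = 0.865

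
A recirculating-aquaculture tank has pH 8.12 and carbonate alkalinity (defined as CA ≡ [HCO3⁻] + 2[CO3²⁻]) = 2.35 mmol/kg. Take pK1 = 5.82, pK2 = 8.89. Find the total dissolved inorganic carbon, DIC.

DIC = 2.06 mmol/kg

CA = [HCO3⁻] + 2[CO3²⁻] = (α₁ + 2α₂)·DIC
At pH 8.12: [H⁺]/K1 = 10^-2.30 = 0.0050119, K2/[H⁺] = 10^-0.77 = 0.16982
α₁ = 1/(1 + 0.0050119 + 0.16982) = 1/1.1748 = 0.8512; α₂ = α₁·K2/[H⁺] = 0.1446
α₁ + 2α₂ = 1.1403
DIC = CA / (α₁ + 2α₂) = 2.35 / 1.1403 = 2.06 mmol/kg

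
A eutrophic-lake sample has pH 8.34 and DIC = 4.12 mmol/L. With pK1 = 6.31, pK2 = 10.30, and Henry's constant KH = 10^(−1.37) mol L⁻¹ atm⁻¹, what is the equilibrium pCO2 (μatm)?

α₀ = 1 / (1 + K1/[H⁺] + K1K2/[H⁺]²) = 1 / (1 + 10^+2.03 + 10^+0.07)
   = 1 / (1 + 107.15 + 1.1749) = 1/109.33 = 0.009147
[CO2*] = α₀ × DIC = 0.009147 × 4.12 = 0.03769 mmol/L
pCO2 = [CO2*]/KH = 3.769×10^-5 / 4.266×10^-2 = 883 μatm

pCO2 = 883 μatm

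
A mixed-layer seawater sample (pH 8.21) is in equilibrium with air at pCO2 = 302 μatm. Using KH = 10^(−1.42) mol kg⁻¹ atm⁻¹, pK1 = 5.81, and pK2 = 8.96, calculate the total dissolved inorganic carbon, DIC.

[CO2*] = KH · pCO2 = 10^(−1.42) × 302×10^-6 = 1.148×10^-5 mol/kg
α₀ = 1/(1 + K1/[H⁺] + K1K2/[H⁺]²) = 1/(1 + 10^+2.40 + 10^+1.65) = 0.003369
DIC = [CO2*]/α₀ = 1.148×10^-5 / 0.003369 = 3.41 mmol/kg

DIC = 3.41 mmol/kg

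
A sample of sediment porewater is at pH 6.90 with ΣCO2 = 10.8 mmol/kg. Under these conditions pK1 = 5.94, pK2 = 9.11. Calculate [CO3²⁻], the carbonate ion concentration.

α₂ = 1 / (1 + [H⁺]/K2 + [H⁺]²/(K1K2)) = 1 / (1 + 10^+2.21 + 10^+1.25)
   = 1 / (1 + 162.18 + 17.783) = 1/180.96 = 0.005526
[CO3²⁻] = α₂ × DIC = 0.005526 × 10.8 = 0.0597 mmol/kg

[CO3²⁻] = 0.0597 mmol/kg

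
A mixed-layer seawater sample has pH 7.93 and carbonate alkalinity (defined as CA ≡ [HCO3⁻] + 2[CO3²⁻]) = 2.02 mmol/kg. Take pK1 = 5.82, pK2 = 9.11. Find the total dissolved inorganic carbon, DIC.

DIC = 1.92 mmol/kg

CA = [HCO3⁻] + 2[CO3²⁻] = (α₁ + 2α₂)·DIC
At pH 7.93: [H⁺]/K1 = 10^-2.11 = 0.0077625, K2/[H⁺] = 10^-1.18 = 0.066069
α₁ = 1/(1 + 0.0077625 + 0.066069) = 1/1.0738 = 0.9312; α₂ = α₁·K2/[H⁺] = 0.06153
α₁ + 2α₂ = 1.0543
DIC = CA / (α₁ + 2α₂) = 2.02 / 1.0543 = 1.92 mmol/kg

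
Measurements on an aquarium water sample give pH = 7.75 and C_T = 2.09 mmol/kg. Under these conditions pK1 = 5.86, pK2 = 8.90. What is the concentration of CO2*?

α₀ = 1 / (1 + K1/[H⁺] + K1K2/[H⁺]²) = 1 / (1 + 10^+1.89 + 10^+0.74)
   = 1 / (1 + 77.625 + 5.4954) = 1/84.120 = 0.01189
[CO2*] = α₀ × DIC = 0.01189 × 2.09 = 0.0248 mmol/kg

[CO2*] = 0.0248 mmol/kg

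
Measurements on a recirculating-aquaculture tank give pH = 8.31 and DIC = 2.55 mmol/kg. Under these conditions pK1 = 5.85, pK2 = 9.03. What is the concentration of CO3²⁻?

α₂ = 1 / (1 + [H⁺]/K2 + [H⁺]²/(K1K2)) = 1 / (1 + 10^+0.72 + 10^-1.74)
   = 1 / (1 + 5.2481 + 0.018197) = 1/6.2663 = 0.1596
[CO3²⁻] = α₂ × DIC = 0.1596 × 2.55 = 0.407 mmol/kg

[CO3²⁻] = 0.407 mmol/kg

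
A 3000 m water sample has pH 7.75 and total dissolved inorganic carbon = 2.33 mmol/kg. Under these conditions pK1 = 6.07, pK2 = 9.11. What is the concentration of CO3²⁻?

[CO3²⁻] = 0.0955 mmol/kg

α₂ = 1 / (1 + [H⁺]/K2 + [H⁺]²/(K1K2)) = 1 / (1 + 10^+1.36 + 10^-0.32)
   = 1 / (1 + 22.909 + 0.47863) = 1/24.387 = 0.04100
[CO3²⁻] = α₂ × DIC = 0.04100 × 2.33 = 0.0955 mmol/kg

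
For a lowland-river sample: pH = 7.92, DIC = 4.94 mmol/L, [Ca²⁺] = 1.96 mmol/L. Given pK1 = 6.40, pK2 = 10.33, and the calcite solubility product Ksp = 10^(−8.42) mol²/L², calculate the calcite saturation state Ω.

Ω = 9.58

α₂ = 1 / (1 + [H⁺]/K2 + [H⁺]²/(K1K2)) = 1 / (1 + 10^+2.41 + 10^+0.89)
   = 1 / (1 + 257.04 + 7.7625) = 1/265.80 = 0.003762
[CO3²⁻] = α₂ × DIC = 0.003762 × 4.94 = 0.01859 mmol/L = 18.59 μmol/L
Ksp = 10^(−8.42) = 3.802×10^-9
Ω = [Ca²⁺][CO3²⁻]/Ksp = (1.96×10^-3)(1.859×10^-5) / 3.802×10^-9 = 9.58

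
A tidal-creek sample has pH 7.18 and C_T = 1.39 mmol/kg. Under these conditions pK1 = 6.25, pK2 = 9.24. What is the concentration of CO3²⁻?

α₂ = 1 / (1 + [H⁺]/K2 + [H⁺]²/(K1K2)) = 1 / (1 + 10^+2.06 + 10^+1.13)
   = 1 / (1 + 114.82 + 13.490) = 1/129.30 = 0.007734
[CO3²⁻] = α₂ × DIC = 0.007734 × 1.39 = 0.0107 mmol/kg = 10.7 μmol/kg

[CO3²⁻] = 10.7 μmol/kg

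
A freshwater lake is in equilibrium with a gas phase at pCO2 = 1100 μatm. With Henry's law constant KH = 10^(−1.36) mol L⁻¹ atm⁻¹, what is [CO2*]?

[CO2*] = 48.0 μmol/L

KH = 10^(−1.36) = 4.365×10^-2 mol L⁻¹ atm⁻¹
[CO2*] = KH · pCO2 = 4.365×10^-2 × 1100×10^-6 atm = 4.80×10^-5 mol/L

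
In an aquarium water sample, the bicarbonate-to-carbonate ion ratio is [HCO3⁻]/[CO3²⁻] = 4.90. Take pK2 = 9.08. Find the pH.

pH = 8.39

From K2 = [H⁺][CO3²⁻]/[HCO3⁻]:  pH = pK2 − log₁₀([HCO3⁻]/[CO3²⁻])
log₁₀(4.90) = +0.690
pH = 9.08 − (+0.690) = 8.39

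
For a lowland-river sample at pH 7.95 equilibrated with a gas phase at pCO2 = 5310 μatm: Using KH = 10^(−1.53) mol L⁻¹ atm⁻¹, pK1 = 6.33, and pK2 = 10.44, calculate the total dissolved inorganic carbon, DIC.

DIC = 6.71 mmol/L

[CO2*] = KH · pCO2 = 10^(−1.53) × 5310×10^-6 = 1.567×10^-4 mol/L
α₀ = 1/(1 + K1/[H⁺] + K1K2/[H⁺]²) = 1/(1 + 10^+1.62 + 10^-0.87) = 0.02335
DIC = [CO2*]/α₀ = 1.567×10^-4 / 0.02335 = 6.71 mmol/L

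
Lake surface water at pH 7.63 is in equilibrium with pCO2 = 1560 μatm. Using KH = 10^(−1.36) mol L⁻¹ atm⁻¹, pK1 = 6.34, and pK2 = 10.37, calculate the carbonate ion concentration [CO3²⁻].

[CO2*] = KH · pCO2 = 10^(−1.36) × 1560×10^-6 = 6.810×10^-5 mol/L
α₀ = 1/(1 + K1/[H⁺] + K1K2/[H⁺]²) = 1/(1 + 10^+1.29 + 10^-1.45) = 0.04870
DIC = [CO2*]/α₀ = 6.810×10^-5 / 0.04870 = 1.398 mmol/L
[CO3²⁻] = α₂·DIC; α₂ = 0.001728, so [CO3²⁻] = 0.001728 × 1.398 = 0.00242 mmol/L = 2.42 μmol/L

[CO3²⁻] = 2.42 μmol/L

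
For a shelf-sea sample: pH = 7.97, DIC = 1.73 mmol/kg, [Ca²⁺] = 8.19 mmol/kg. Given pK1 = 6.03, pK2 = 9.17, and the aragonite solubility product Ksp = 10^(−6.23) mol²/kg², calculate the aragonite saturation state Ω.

α₂ = 1 / (1 + [H⁺]/K2 + [H⁺]²/(K1K2)) = 1 / (1 + 10^+1.20 + 10^-0.74)
   = 1 / (1 + 15.849 + 0.18197) = 1/17.031 = 0.05872
[CO3²⁻] = α₂ × DIC = 0.05872 × 1.73 = 0.1016 mmol/kg
Ksp = 10^(−6.23) = 5.888×10^-7
Ω = [Ca²⁺][CO3²⁻]/Ksp = (8.19×10^-3)(1.016×10^-4) / 5.888×10^-7 = 1.41

Ω = 1.41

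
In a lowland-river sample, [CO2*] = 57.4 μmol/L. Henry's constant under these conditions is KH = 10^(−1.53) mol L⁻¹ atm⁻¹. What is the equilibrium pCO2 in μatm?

KH = 10^(−1.53) = 2.951×10^-2 mol L⁻¹ atm⁻¹
pCO2 = [CO2*]/KH = 57.4×10^-6 / 2.951×10^-2 = 1.94×10^-3 atm = 1940 μatm

pCO2 = 1940 μatm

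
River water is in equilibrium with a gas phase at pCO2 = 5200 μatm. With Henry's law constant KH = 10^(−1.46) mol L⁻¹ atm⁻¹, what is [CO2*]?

KH = 10^(−1.46) = 3.467×10^-2 mol L⁻¹ atm⁻¹
[CO2*] = KH · pCO2 = 3.467×10^-2 × 5200×10^-6 atm = 1.80×10^-4 mol/L

[CO2*] = 180 μmol/L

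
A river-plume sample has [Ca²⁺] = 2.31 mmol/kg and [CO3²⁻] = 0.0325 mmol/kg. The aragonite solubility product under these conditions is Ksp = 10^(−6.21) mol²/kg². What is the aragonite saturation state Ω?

Ω = 0.122

Ksp = 10^(−6.21) = 6.166×10^-7
Ω = [Ca²⁺][CO3²⁻]/Ksp = (2.31×10^-3)(0.0325×10^-3) / 6.166×10^-7 = 0.122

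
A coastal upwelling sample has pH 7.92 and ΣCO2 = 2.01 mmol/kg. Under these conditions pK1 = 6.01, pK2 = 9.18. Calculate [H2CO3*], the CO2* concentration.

α₀ = 1 / (1 + K1/[H⁺] + K1K2/[H⁺]²) = 1 / (1 + 10^+1.91 + 10^+0.65)
   = 1 / (1 + 81.283 + 4.4668) = 1/86.750 = 0.01153
[CO2*] = α₀ × DIC = 0.01153 × 2.01 = 0.0232 mmol/kg

[CO2*] = 0.0232 mmol/kg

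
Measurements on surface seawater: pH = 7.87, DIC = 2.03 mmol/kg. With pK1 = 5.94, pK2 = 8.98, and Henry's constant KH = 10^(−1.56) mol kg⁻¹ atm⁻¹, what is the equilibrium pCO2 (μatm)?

α₀ = 1 / (1 + K1/[H⁺] + K1K2/[H⁺]²) = 1 / (1 + 10^+1.93 + 10^+0.82)
   = 1 / (1 + 85.114 + 6.6069) = 1/92.721 = 0.01079
[CO2*] = α₀ × DIC = 0.01079 × 2.03 = 0.02189 mmol/kg
pCO2 = [CO2*]/KH = 2.189×10^-5 / 2.754×10^-2 = 795 μatm

pCO2 = 795 μatm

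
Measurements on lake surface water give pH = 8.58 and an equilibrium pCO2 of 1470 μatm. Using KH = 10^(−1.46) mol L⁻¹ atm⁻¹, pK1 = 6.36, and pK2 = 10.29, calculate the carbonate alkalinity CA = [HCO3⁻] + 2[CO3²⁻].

CA = 8.79 mmol/L

[CO2*] = KH · pCO2 = 10^(−1.46) × 1470×10^-6 = 5.097×10^-5 mol/L
α₀ = 1/(1 + K1/[H⁺] + K1K2/[H⁺]²) = 1/(1 + 10^+2.22 + 10^+0.51) = 0.005876
DIC = [CO2*]/α₀ = 5.097×10^-5 / 0.005876 = 8.675 mmol/L
CA = (α₁ + 2α₂)·DIC = (0.9751 + 2×0.01901) × 8.675 = 8.79 mmol/L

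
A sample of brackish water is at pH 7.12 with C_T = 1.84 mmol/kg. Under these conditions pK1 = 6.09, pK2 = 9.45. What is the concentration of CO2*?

α₀ = 1 / (1 + K1/[H⁺] + K1K2/[H⁺]²) = 1 / (1 + 10^+1.03 + 10^-1.30)
   = 1 / (1 + 10.715 + 0.050119) = 1/11.765 = 0.08500
[CO2*] = α₀ × DIC = 0.08500 × 1.84 = 0.156 mmol/kg

[CO2*] = 0.156 mmol/kg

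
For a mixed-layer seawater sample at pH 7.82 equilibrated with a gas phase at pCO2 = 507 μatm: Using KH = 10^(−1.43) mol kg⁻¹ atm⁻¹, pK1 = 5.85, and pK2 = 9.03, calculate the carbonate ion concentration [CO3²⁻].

[CO3²⁻] = 0.108 mmol/kg

[CO2*] = KH · pCO2 = 10^(−1.43) × 507×10^-6 = 1.884×10^-5 mol/kg
α₀ = 1/(1 + K1/[H⁺] + K1K2/[H⁺]²) = 1/(1 + 10^+1.97 + 10^+0.76) = 0.009992
DIC = [CO2*]/α₀ = 1.884×10^-5 / 0.009992 = 1.885 mmol/kg
[CO3²⁻] = α₂·DIC; α₂ = 0.05750, so [CO3²⁻] = 0.05750 × 1.885 = 0.108 mmol/kg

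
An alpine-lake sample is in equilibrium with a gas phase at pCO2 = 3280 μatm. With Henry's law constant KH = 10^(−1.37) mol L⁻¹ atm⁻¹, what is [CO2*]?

[CO2*] = 140 μmol/L

KH = 10^(−1.37) = 4.266×10^-2 mol L⁻¹ atm⁻¹
[CO2*] = KH · pCO2 = 4.266×10^-2 × 3280×10^-6 atm = 1.40×10^-4 mol/L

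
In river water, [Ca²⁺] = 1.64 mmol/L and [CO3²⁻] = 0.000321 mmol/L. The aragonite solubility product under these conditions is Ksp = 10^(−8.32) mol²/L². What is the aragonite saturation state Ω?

Ksp = 10^(−8.32) = 4.786×10^-9
Ω = [Ca²⁺][CO3²⁻]/Ksp = (1.64×10^-3)(0.000321×10^-3) / 4.786×10^-9 = 0.110

Ω = 0.110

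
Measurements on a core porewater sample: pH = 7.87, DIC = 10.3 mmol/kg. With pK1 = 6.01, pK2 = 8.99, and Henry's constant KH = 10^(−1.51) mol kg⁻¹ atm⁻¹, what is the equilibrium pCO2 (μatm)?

pCO2 = 4220 μatm

α₀ = 1 / (1 + K1/[H⁺] + K1K2/[H⁺]²) = 1 / (1 + 10^+1.86 + 10^+0.74)
   = 1 / (1 + 72.444 + 5.4954) = 1/78.939 = 0.01267
[CO2*] = α₀ × DIC = 0.01267 × 10.3 = 0.1305 mmol/kg
pCO2 = [CO2*]/KH = 1.305×10^-4 / 3.090×10^-2 = 4220 μatm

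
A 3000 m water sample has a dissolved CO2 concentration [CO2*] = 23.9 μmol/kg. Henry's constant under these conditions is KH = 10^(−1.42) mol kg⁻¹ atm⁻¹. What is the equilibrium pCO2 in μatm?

pCO2 = 629 μatm

KH = 10^(−1.42) = 3.802×10^-2 mol kg⁻¹ atm⁻¹
pCO2 = [CO2*]/KH = 23.9×10^-6 / 3.802×10^-2 = 6.29×10^-4 atm = 629 μatm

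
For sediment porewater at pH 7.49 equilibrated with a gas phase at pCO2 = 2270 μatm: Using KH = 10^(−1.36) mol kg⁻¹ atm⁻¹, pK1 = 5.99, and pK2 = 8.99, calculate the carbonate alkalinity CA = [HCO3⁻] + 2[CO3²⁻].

CA = 3.33 mmol/kg

[CO2*] = KH · pCO2 = 10^(−1.36) × 2270×10^-6 = 9.909×10^-5 mol/kg
α₀ = 1/(1 + K1/[H⁺] + K1K2/[H⁺]²) = 1/(1 + 10^+1.50 + 10^+0.00) = 0.02974
DIC = [CO2*]/α₀ = 9.909×10^-5 / 0.02974 = 3.332 mmol/kg
CA = (α₁ + 2α₂)·DIC = (0.9405 + 2×0.02974) × 3.332 = 3.33 mmol/kg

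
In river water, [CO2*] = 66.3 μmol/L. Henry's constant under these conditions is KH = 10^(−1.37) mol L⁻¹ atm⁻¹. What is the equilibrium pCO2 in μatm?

KH = 10^(−1.37) = 4.266×10^-2 mol L⁻¹ atm⁻¹
pCO2 = [CO2*]/KH = 66.3×10^-6 / 4.266×10^-2 = 1.55×10^-3 atm = 1550 μatm

pCO2 = 1550 μatm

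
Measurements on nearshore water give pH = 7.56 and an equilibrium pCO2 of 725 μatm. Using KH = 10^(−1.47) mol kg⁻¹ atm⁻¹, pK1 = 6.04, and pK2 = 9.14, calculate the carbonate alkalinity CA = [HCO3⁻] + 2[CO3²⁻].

[CO2*] = KH · pCO2 = 10^(−1.47) × 725×10^-6 = 2.457×10^-5 mol/kg
α₀ = 1/(1 + K1/[H⁺] + K1K2/[H⁺]²) = 1/(1 + 10^+1.52 + 10^-0.06) = 0.02858
DIC = [CO2*]/α₀ = 2.457×10^-5 / 0.02858 = 0.8594 mmol/kg
CA = (α₁ + 2α₂)·DIC = (0.9465 + 2×0.02490) × 0.8594 = 0.856 mmol/kg

CA = 0.856 mmol/kg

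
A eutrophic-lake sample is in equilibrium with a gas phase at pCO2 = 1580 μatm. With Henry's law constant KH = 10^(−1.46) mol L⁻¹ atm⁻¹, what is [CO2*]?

KH = 10^(−1.46) = 3.467×10^-2 mol L⁻¹ atm⁻¹
[CO2*] = KH · pCO2 = 3.467×10^-2 × 1580×10^-6 atm = 5.48×10^-5 mol/L

[CO2*] = 54.8 μmol/L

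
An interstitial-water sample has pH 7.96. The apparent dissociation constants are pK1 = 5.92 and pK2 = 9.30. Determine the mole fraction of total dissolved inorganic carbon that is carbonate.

α₂ = 1 / (1 + [H⁺]/K2 + [H⁺]²/(K1K2)) = 1 / (1 + 10^+1.34 + 10^-0.70)
   = 1 / (1 + 21.878 + 0.19953) = 1/23.077 = 0.04333

α₂ = 0.0433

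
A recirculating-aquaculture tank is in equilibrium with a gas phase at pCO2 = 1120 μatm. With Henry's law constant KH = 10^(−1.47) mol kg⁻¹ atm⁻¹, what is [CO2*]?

[CO2*] = 38.0 μmol/kg

KH = 10^(−1.47) = 3.388×10^-2 mol kg⁻¹ atm⁻¹
[CO2*] = KH · pCO2 = 3.388×10^-2 × 1120×10^-6 atm = 3.80×10^-5 mol/kg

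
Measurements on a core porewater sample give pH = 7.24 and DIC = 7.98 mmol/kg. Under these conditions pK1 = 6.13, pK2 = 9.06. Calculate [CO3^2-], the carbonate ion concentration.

[CO3²⁻] = 0.111 mmol/kg

α₂ = 1 / (1 + [H⁺]/K2 + [H⁺]²/(K1K2)) = 1 / (1 + 10^+1.82 + 10^+0.71)
   = 1 / (1 + 66.069 + 5.1286) = 1/72.198 = 0.01385
[CO3²⁻] = α₂ × DIC = 0.01385 × 7.98 = 0.111 mmol/kg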